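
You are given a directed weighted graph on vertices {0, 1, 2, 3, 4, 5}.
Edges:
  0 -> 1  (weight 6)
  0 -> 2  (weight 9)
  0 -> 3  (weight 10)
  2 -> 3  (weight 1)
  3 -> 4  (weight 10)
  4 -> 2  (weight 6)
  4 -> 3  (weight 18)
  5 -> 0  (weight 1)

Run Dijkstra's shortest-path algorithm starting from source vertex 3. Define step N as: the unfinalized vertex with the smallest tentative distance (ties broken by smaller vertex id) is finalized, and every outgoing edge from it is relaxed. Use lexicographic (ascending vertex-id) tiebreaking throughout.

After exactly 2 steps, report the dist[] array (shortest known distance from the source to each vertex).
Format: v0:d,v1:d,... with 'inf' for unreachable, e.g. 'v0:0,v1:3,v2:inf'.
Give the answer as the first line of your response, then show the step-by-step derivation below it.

v0:inf,v1:inf,v2:16,v3:0,v4:10,v5:inf

step 1: dist = v0:inf,v1:inf,v2:inf,v3:0,v4:10,v5:inf
step 2: dist = v0:inf,v1:inf,v2:16,v3:0,v4:10,v5:inf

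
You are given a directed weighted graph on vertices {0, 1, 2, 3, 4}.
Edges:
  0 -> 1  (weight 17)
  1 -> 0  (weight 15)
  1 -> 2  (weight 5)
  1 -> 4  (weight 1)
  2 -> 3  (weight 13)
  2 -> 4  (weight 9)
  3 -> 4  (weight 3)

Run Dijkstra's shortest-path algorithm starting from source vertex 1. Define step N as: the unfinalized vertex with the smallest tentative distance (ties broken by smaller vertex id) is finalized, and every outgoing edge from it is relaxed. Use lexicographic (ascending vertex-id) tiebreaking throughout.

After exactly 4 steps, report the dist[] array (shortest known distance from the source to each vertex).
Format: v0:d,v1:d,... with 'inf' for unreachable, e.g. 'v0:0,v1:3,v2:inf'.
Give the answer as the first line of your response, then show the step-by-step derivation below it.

v0:15,v1:0,v2:5,v3:18,v4:1

step 1: dist = v0:15,v1:0,v2:5,v3:inf,v4:1
step 2: dist = v0:15,v1:0,v2:5,v3:inf,v4:1
step 3: dist = v0:15,v1:0,v2:5,v3:18,v4:1
step 4: dist = v0:15,v1:0,v2:5,v3:18,v4:1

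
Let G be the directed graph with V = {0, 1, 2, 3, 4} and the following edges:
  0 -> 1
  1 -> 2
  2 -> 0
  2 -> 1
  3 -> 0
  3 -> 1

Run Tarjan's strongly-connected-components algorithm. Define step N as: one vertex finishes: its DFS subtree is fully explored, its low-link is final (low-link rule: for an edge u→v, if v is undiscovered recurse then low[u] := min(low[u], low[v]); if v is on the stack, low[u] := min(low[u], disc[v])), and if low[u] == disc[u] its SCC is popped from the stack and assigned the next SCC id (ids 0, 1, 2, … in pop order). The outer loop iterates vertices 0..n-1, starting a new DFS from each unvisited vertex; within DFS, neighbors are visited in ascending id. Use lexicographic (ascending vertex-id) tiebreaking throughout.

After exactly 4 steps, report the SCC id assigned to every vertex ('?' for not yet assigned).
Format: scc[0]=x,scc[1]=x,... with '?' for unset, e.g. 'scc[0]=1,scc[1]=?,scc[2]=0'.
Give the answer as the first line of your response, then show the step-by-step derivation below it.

scc[0]=0,scc[1]=0,scc[2]=0,scc[3]=1,scc[4]=?

step 1: low=(low[0]=0,low[1]=1,low[2]=0,low[3]=?,low[4]=?); scc=(scc[0]=?,scc[1]=?,scc[2]=?,scc[3]=?,scc[4]=?)
step 2: low=(low[0]=0,low[1]=0,low[2]=0,low[3]=?,low[4]=?); scc=(scc[0]=?,scc[1]=?,scc[2]=?,scc[3]=?,scc[4]=?)
step 3: low=(low[0]=0,low[1]=0,low[2]=0,low[3]=?,low[4]=?); scc=(scc[0]=0,scc[1]=0,scc[2]=0,scc[3]=?,scc[4]=?)
step 4: low=(low[0]=0,low[1]=0,low[2]=0,low[3]=3,low[4]=?); scc=(scc[0]=0,scc[1]=0,scc[2]=0,scc[3]=1,scc[4]=?)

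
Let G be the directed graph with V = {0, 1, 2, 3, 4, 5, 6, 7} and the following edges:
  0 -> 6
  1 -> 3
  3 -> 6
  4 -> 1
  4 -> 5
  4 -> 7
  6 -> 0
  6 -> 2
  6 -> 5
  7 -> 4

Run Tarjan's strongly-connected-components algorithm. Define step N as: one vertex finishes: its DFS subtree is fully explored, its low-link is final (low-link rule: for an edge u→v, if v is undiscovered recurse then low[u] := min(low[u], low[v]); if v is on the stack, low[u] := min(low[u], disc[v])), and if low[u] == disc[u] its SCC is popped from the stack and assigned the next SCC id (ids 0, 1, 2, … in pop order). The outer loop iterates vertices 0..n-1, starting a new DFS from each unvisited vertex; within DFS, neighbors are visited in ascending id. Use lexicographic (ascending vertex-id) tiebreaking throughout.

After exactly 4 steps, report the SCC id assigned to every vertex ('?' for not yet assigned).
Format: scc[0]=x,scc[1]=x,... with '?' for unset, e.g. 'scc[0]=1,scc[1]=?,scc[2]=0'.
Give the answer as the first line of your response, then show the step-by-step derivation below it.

scc[0]=2,scc[1]=?,scc[2]=0,scc[3]=?,scc[4]=?,scc[5]=1,scc[6]=2,scc[7]=?

step 1: low=(low[0]=0,low[1]=?,low[2]=2,low[3]=?,low[4]=?,low[5]=?,low[6]=0,low[7]=?); scc=(scc[0]=?,scc[1]=?,scc[2]=0,scc[3]=?,scc[4]=?,scc[5]=?,scc[6]=?,scc[7]=?)
step 2: low=(low[0]=0,low[1]=?,low[2]=2,low[3]=?,low[4]=?,low[5]=3,low[6]=0,low[7]=?); scc=(scc[0]=?,scc[1]=?,scc[2]=0,scc[3]=?,scc[4]=?,scc[5]=1,scc[6]=?,scc[7]=?)
step 3: low=(low[0]=0,low[1]=?,low[2]=2,low[3]=?,low[4]=?,low[5]=3,low[6]=0,low[7]=?); scc=(scc[0]=?,scc[1]=?,scc[2]=0,scc[3]=?,scc[4]=?,scc[5]=1,scc[6]=?,scc[7]=?)
step 4: low=(low[0]=0,low[1]=?,low[2]=2,low[3]=?,low[4]=?,low[5]=3,low[6]=0,low[7]=?); scc=(scc[0]=2,scc[1]=?,scc[2]=0,scc[3]=?,scc[4]=?,scc[5]=1,scc[6]=2,scc[7]=?)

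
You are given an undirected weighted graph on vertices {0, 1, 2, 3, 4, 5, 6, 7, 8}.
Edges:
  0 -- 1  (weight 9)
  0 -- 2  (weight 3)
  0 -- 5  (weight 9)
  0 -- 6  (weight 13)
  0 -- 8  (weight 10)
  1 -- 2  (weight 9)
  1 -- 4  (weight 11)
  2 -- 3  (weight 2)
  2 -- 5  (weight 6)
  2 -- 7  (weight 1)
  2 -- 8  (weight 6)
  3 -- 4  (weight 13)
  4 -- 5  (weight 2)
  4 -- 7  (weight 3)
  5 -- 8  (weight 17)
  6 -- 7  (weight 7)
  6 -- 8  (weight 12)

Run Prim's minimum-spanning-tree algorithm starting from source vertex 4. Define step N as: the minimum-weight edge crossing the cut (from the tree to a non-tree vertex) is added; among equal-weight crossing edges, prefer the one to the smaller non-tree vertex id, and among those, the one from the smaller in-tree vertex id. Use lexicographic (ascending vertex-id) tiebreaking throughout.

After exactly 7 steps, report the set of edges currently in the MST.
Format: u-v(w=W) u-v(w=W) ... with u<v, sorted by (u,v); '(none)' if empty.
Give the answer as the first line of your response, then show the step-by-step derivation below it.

0-2(w=3) 2-3(w=2) 2-7(w=1) 2-8(w=6) 4-5(w=2) 4-7(w=3) 6-7(w=7)

step 1: add edge 4-5 (w=2); MST = {4-5(w=2)}
step 2: add edge 4-7 (w=3); MST = {4-5(w=2) 4-7(w=3)}
step 3: add edge 2-7 (w=1); MST = {2-7(w=1) 4-5(w=2) 4-7(w=3)}
step 4: add edge 2-3 (w=2); MST = {2-3(w=2) 2-7(w=1) 4-5(w=2) 4-7(w=3)}
step 5: add edge 0-2 (w=3); MST = {0-2(w=3) 2-3(w=2) 2-7(w=1) 4-5(w=2) 4-7(w=3)}
step 6: add edge 2-8 (w=6); MST = {0-2(w=3) 2-3(w=2) 2-7(w=1) 2-8(w=6) 4-5(w=2) 4-7(w=3)}
step 7: add edge 6-7 (w=7); MST = {0-2(w=3) 2-3(w=2) 2-7(w=1) 2-8(w=6) 4-5(w=2) 4-7(w=3) 6-7(w=7)}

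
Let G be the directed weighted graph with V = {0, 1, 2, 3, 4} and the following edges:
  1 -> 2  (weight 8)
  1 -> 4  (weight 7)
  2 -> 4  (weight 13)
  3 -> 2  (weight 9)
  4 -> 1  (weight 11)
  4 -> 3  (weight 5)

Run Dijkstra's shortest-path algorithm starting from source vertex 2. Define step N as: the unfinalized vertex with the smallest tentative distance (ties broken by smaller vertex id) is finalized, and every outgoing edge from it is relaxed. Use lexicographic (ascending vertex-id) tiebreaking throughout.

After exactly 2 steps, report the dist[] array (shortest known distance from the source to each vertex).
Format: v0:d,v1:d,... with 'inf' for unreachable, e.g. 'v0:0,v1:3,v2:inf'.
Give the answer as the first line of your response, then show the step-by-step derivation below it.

v0:inf,v1:24,v2:0,v3:18,v4:13

step 1: dist = v0:inf,v1:inf,v2:0,v3:inf,v4:13
step 2: dist = v0:inf,v1:24,v2:0,v3:18,v4:13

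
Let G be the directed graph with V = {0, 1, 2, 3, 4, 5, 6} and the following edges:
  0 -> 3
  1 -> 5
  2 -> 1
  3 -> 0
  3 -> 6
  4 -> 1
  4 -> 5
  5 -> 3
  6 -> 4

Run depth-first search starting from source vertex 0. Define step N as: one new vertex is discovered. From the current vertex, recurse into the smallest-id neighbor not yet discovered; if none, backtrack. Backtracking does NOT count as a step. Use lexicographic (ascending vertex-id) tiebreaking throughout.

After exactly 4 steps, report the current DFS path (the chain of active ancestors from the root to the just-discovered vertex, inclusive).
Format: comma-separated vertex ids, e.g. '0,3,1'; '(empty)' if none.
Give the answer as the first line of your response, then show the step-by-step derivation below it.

0,3,6,4

step 1: discover 0; path=0; order=0
step 2: discover 3; path=0>3; order=0,3
step 3: discover 6; path=0>3>6; order=0,3,6
step 4: discover 4; path=0>3>6>4; order=0,3,6,4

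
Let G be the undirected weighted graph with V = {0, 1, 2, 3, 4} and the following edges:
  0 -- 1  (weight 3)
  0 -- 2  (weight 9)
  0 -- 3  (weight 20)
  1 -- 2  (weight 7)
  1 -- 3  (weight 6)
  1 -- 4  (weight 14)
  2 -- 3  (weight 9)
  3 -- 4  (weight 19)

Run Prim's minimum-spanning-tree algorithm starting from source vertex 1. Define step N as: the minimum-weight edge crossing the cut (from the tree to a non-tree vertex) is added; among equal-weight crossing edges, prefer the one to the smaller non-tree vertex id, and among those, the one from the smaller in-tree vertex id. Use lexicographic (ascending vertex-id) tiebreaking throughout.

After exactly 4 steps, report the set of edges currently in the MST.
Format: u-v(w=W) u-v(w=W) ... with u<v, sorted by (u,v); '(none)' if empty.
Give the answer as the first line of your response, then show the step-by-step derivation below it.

0-1(w=3) 1-2(w=7) 1-3(w=6) 1-4(w=14)

step 1: add edge 0-1 (w=3); MST = {0-1(w=3)}
step 2: add edge 1-3 (w=6); MST = {0-1(w=3) 1-3(w=6)}
step 3: add edge 1-2 (w=7); MST = {0-1(w=3) 1-2(w=7) 1-3(w=6)}
step 4: add edge 1-4 (w=14); MST = {0-1(w=3) 1-2(w=7) 1-3(w=6) 1-4(w=14)}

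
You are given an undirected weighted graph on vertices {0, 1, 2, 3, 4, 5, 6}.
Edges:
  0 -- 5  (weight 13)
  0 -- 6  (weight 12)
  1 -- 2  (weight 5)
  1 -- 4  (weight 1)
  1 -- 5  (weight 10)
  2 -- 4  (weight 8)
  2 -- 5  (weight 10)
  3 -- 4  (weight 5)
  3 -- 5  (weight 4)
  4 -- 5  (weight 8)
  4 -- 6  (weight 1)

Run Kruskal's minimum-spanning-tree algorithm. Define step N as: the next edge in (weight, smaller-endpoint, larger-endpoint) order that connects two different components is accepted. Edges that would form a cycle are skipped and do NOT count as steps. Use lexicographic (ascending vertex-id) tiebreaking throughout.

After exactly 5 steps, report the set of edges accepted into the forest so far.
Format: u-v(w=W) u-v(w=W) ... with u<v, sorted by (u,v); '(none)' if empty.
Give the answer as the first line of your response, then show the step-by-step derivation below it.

1-2(w=5) 1-4(w=1) 3-4(w=5) 3-5(w=4) 4-6(w=1)

step 1: add edge 1-4 (w=1); MST = {1-4(w=1)}
step 2: add edge 4-6 (w=1); MST = {1-4(w=1) 4-6(w=1)}
step 3: add edge 3-5 (w=4); MST = {1-4(w=1) 3-5(w=4) 4-6(w=1)}
step 4: add edge 1-2 (w=5); MST = {1-2(w=5) 1-4(w=1) 3-5(w=4) 4-6(w=1)}
step 5: add edge 3-4 (w=5); MST = {1-2(w=5) 1-4(w=1) 3-4(w=5) 3-5(w=4) 4-6(w=1)}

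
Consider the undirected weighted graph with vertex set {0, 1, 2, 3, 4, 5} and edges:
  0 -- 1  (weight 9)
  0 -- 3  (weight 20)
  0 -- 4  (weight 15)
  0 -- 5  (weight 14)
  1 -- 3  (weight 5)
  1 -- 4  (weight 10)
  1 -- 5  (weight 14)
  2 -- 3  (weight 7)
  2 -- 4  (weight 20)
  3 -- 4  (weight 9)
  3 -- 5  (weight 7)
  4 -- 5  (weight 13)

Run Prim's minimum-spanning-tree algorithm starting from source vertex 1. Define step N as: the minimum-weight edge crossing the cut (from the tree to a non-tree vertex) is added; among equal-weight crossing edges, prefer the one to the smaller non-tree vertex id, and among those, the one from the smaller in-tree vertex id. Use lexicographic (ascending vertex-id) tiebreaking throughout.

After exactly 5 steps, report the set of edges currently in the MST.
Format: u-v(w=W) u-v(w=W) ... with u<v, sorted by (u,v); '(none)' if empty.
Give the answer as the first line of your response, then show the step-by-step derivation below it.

0-1(w=9) 1-3(w=5) 2-3(w=7) 3-4(w=9) 3-5(w=7)

step 1: add edge 1-3 (w=5); MST = {1-3(w=5)}
step 2: add edge 2-3 (w=7); MST = {1-3(w=5) 2-3(w=7)}
step 3: add edge 3-5 (w=7); MST = {1-3(w=5) 2-3(w=7) 3-5(w=7)}
step 4: add edge 0-1 (w=9); MST = {0-1(w=9) 1-3(w=5) 2-3(w=7) 3-5(w=7)}
step 5: add edge 3-4 (w=9); MST = {0-1(w=9) 1-3(w=5) 2-3(w=7) 3-4(w=9) 3-5(w=7)}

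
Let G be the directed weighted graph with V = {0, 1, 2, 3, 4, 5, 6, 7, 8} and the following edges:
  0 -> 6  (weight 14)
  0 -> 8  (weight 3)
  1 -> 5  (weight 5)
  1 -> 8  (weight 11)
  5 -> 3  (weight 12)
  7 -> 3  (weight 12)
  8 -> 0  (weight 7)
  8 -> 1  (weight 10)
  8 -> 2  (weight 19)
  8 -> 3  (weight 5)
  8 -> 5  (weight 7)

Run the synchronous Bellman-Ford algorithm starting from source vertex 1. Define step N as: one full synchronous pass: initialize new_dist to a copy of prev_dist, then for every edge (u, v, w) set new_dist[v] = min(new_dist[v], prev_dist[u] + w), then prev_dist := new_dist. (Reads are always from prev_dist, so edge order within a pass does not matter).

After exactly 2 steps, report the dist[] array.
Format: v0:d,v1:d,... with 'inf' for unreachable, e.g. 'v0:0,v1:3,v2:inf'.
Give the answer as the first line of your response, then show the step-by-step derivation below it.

v0:18,v1:0,v2:30,v3:16,v4:inf,v5:5,v6:inf,v7:inf,v8:11

step 1: dist = v0:inf,v1:0,v2:inf,v3:inf,v4:inf,v5:5,v6:inf,v7:inf,v8:11
step 2: dist = v0:18,v1:0,v2:30,v3:16,v4:inf,v5:5,v6:inf,v7:inf,v8:11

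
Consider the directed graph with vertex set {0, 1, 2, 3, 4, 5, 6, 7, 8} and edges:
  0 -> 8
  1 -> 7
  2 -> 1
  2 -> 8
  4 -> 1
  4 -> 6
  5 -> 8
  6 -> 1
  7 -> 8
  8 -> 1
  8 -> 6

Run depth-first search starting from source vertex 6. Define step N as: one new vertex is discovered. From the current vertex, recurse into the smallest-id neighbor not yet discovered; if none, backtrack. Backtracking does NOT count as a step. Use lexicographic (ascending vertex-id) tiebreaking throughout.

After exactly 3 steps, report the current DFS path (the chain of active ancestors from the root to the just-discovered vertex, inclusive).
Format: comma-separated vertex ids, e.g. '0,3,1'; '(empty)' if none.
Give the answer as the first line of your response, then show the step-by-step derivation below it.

6,1,7

step 1: discover 6; path=6; order=6
step 2: discover 1; path=6>1; order=6,1
step 3: discover 7; path=6>1>7; order=6,1,7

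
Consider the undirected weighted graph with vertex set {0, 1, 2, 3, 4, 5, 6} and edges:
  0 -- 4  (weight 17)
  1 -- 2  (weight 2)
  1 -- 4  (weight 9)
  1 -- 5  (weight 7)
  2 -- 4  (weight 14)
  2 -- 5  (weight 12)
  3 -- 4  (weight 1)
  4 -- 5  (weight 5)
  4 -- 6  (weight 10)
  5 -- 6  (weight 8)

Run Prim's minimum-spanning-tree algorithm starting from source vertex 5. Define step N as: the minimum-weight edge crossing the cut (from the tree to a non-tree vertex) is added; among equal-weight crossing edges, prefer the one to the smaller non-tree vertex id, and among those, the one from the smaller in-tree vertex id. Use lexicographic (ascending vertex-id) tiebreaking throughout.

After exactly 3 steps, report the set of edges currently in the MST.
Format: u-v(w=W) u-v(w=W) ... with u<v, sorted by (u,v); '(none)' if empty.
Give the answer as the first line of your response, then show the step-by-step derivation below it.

1-5(w=7) 3-4(w=1) 4-5(w=5)

step 1: add edge 4-5 (w=5); MST = {4-5(w=5)}
step 2: add edge 3-4 (w=1); MST = {3-4(w=1) 4-5(w=5)}
step 3: add edge 1-5 (w=7); MST = {1-5(w=7) 3-4(w=1) 4-5(w=5)}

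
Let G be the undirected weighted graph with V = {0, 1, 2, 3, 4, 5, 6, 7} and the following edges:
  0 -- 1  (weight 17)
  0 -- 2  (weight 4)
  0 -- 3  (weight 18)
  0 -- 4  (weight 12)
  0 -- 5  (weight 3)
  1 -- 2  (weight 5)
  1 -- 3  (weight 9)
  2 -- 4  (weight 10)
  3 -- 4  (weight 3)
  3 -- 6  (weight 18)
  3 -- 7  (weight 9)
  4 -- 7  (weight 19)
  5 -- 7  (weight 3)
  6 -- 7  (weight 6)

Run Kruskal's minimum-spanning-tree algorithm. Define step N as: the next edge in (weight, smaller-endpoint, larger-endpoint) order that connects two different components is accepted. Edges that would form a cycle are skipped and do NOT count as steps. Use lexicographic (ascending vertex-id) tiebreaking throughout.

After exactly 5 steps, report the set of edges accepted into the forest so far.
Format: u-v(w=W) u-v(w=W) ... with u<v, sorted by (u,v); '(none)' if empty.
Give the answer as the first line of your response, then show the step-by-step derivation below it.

0-2(w=4) 0-5(w=3) 1-2(w=5) 3-4(w=3) 5-7(w=3)

step 1: add edge 0-5 (w=3); MST = {0-5(w=3)}
step 2: add edge 3-4 (w=3); MST = {0-5(w=3) 3-4(w=3)}
step 3: add edge 5-7 (w=3); MST = {0-5(w=3) 3-4(w=3) 5-7(w=3)}
step 4: add edge 0-2 (w=4); MST = {0-2(w=4) 0-5(w=3) 3-4(w=3) 5-7(w=3)}
step 5: add edge 1-2 (w=5); MST = {0-2(w=4) 0-5(w=3) 1-2(w=5) 3-4(w=3) 5-7(w=3)}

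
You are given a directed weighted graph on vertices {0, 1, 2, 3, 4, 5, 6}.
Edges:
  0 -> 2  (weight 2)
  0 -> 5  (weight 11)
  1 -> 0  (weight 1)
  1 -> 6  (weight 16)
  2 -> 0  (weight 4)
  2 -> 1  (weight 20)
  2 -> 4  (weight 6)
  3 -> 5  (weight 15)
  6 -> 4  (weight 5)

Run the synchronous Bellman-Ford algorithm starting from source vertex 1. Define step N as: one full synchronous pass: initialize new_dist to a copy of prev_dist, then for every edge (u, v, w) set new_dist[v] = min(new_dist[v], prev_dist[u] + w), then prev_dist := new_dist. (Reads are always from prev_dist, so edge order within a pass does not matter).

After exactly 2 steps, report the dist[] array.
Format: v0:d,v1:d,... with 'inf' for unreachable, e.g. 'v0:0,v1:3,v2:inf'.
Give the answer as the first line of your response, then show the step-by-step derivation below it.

v0:1,v1:0,v2:3,v3:inf,v4:21,v5:12,v6:16

step 1: dist = v0:1,v1:0,v2:inf,v3:inf,v4:inf,v5:inf,v6:16
step 2: dist = v0:1,v1:0,v2:3,v3:inf,v4:21,v5:12,v6:16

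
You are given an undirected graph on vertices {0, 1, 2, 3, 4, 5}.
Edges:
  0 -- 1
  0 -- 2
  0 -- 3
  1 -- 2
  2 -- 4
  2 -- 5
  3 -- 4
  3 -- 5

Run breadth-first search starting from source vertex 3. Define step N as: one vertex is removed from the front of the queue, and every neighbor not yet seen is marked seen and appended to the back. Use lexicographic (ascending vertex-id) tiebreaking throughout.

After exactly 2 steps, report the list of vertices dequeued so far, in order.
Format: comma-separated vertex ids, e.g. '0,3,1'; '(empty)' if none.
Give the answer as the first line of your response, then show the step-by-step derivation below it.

3,0

step 1: dequeue 3; queue=[0,4,5]; order=3
step 2: dequeue 0; queue=[4,5,1,2]; order=3,0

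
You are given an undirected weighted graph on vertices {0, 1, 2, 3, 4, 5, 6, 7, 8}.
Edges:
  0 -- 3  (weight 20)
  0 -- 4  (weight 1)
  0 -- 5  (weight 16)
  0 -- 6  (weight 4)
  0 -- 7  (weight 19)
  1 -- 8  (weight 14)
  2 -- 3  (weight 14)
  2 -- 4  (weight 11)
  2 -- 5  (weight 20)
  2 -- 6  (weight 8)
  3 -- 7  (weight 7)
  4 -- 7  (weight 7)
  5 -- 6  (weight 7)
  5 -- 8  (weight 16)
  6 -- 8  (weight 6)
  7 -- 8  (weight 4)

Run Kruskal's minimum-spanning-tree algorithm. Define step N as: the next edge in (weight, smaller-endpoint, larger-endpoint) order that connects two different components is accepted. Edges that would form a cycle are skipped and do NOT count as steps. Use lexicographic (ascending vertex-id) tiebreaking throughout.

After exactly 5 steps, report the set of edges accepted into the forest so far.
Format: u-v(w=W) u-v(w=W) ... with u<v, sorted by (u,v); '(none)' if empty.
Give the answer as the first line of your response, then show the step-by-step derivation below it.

0-4(w=1) 0-6(w=4) 3-7(w=7) 6-8(w=6) 7-8(w=4)

step 1: add edge 0-4 (w=1); MST = {0-4(w=1)}
step 2: add edge 0-6 (w=4); MST = {0-4(w=1) 0-6(w=4)}
step 3: add edge 7-8 (w=4); MST = {0-4(w=1) 0-6(w=4) 7-8(w=4)}
step 4: add edge 6-8 (w=6); MST = {0-4(w=1) 0-6(w=4) 6-8(w=6) 7-8(w=4)}
step 5: add edge 3-7 (w=7); MST = {0-4(w=1) 0-6(w=4) 3-7(w=7) 6-8(w=6) 7-8(w=4)}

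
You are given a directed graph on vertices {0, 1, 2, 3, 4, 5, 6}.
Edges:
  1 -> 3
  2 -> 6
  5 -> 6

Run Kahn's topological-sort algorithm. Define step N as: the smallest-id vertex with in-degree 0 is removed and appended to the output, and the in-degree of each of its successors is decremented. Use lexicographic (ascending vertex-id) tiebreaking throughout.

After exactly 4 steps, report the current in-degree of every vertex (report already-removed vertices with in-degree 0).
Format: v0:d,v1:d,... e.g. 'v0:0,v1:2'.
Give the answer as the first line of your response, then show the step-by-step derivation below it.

v0:0,v1:0,v2:0,v3:0,v4:0,v5:0,v6:1

step 1: output 0; order=[0]; indeg=(0,0,0,1,0,0,2)
step 2: output 1; order=[0,1]; indeg=(0,0,0,0,0,0,2)
step 3: output 2; order=[0,1,2]; indeg=(0,0,0,0,0,0,1)
step 4: output 3; order=[0,1,2,3]; indeg=(0,0,0,0,0,0,1)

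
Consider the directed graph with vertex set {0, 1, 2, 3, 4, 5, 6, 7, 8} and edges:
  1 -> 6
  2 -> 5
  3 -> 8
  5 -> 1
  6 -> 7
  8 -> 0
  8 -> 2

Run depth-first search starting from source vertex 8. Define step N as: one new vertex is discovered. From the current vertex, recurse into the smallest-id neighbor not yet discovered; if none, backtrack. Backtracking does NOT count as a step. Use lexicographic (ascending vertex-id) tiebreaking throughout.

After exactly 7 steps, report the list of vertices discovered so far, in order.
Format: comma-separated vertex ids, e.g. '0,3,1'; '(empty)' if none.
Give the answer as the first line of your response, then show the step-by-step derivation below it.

8,0,2,5,1,6,7

step 1: discover 8; path=8; order=8
step 2: discover 0; path=8>0; order=8,0
step 3: discover 2; path=8>2; order=8,0,2
step 4: discover 5; path=8>2>5; order=8,0,2,5
step 5: discover 1; path=8>2>5>1; order=8,0,2,5,1
step 6: discover 6; path=8>2>5>1>6; order=8,0,2,5,1,6
step 7: discover 7; path=8>2>5>1>6>7; order=8,0,2,5,1,6,7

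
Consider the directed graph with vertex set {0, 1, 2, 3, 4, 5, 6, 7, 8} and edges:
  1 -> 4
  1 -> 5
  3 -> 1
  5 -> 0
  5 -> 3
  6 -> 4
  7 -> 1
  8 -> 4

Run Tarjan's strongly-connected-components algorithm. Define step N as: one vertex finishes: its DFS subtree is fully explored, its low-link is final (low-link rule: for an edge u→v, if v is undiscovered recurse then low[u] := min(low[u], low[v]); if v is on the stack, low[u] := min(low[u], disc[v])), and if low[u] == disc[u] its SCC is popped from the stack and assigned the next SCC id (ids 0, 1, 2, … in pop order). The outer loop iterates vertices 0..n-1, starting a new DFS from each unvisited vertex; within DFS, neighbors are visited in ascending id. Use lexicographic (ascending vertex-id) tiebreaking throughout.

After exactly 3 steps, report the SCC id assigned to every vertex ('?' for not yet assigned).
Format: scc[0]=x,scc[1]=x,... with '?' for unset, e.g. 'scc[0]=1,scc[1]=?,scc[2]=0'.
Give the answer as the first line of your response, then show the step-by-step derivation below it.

scc[0]=0,scc[1]=?,scc[2]=?,scc[3]=?,scc[4]=1,scc[5]=?,scc[6]=?,scc[7]=?,scc[8]=?

step 1: low=(low[0]=0,low[1]=?,low[2]=?,low[3]=?,low[4]=?,low[5]=?,low[6]=?,low[7]=?,low[8]=?); scc=(scc[0]=0,scc[1]=?,scc[2]=?,scc[3]=?,scc[4]=?,scc[5]=?,scc[6]=?,scc[7]=?,scc[8]=?)
step 2: low=(low[0]=0,low[1]=1,low[2]=?,low[3]=?,low[4]=2,low[5]=?,low[6]=?,low[7]=?,low[8]=?); scc=(scc[0]=0,scc[1]=?,scc[2]=?,scc[3]=?,scc[4]=1,scc[5]=?,scc[6]=?,scc[7]=?,scc[8]=?)
step 3: low=(low[0]=0,low[1]=1,low[2]=?,low[3]=1,low[4]=2,low[5]=3,low[6]=?,low[7]=?,low[8]=?); scc=(scc[0]=0,scc[1]=?,scc[2]=?,scc[3]=?,scc[4]=1,scc[5]=?,scc[6]=?,scc[7]=?,scc[8]=?)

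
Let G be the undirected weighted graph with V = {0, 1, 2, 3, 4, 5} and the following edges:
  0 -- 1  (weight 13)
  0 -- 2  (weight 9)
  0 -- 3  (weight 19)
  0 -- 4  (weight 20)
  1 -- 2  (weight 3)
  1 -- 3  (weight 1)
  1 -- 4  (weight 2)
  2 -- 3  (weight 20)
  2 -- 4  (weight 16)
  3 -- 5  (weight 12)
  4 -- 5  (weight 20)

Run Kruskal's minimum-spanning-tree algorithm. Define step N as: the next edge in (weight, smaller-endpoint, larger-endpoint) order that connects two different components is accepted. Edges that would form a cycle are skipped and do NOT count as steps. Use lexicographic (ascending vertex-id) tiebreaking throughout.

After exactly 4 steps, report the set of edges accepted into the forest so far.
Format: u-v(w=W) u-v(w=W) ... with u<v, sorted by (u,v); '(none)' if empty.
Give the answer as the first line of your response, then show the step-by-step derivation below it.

0-2(w=9) 1-2(w=3) 1-3(w=1) 1-4(w=2)

step 1: add edge 1-3 (w=1); MST = {1-3(w=1)}
step 2: add edge 1-4 (w=2); MST = {1-3(w=1) 1-4(w=2)}
step 3: add edge 1-2 (w=3); MST = {1-2(w=3) 1-3(w=1) 1-4(w=2)}
step 4: add edge 0-2 (w=9); MST = {0-2(w=9) 1-2(w=3) 1-3(w=1) 1-4(w=2)}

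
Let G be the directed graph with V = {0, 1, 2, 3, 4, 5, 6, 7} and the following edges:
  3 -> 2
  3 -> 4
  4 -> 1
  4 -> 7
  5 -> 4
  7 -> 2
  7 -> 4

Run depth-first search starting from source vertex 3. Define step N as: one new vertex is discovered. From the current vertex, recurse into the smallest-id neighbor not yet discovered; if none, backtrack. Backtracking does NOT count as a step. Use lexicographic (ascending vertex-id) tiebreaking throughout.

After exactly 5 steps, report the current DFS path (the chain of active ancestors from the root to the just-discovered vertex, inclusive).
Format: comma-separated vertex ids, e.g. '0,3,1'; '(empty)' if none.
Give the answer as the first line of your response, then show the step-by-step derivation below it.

3,4,7

step 1: discover 3; path=3; order=3
step 2: discover 2; path=3>2; order=3,2
step 3: discover 4; path=3>4; order=3,2,4
step 4: discover 1; path=3>4>1; order=3,2,4,1
step 5: discover 7; path=3>4>7; order=3,2,4,1,7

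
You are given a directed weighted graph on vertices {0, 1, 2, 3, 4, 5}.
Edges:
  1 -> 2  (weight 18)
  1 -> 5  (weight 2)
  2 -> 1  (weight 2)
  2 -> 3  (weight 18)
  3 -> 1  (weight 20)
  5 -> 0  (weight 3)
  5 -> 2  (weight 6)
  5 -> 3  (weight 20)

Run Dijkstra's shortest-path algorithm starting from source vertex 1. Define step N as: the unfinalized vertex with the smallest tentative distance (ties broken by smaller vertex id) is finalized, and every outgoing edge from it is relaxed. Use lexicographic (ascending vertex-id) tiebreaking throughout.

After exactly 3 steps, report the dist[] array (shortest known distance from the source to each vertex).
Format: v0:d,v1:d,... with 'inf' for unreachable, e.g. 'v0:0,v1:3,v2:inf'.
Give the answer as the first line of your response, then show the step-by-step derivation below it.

v0:5,v1:0,v2:8,v3:22,v4:inf,v5:2

step 1: dist = v0:inf,v1:0,v2:18,v3:inf,v4:inf,v5:2
step 2: dist = v0:5,v1:0,v2:8,v3:22,v4:inf,v5:2
step 3: dist = v0:5,v1:0,v2:8,v3:22,v4:inf,v5:2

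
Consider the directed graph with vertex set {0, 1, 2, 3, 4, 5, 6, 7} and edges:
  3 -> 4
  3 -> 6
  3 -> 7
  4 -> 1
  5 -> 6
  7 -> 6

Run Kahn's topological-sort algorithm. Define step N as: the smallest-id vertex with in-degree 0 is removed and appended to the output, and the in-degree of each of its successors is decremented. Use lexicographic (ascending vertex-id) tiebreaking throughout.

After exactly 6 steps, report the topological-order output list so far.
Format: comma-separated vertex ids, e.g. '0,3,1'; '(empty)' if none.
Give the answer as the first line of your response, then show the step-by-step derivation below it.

0,2,3,4,1,5

step 1: output 0; order=[0]; indeg=(0,1,0,0,1,0,3,1)
step 2: output 2; order=[0,2]; indeg=(0,1,0,0,1,0,3,1)
step 3: output 3; order=[0,2,3]; indeg=(0,1,0,0,0,0,2,0)
step 4: output 4; order=[0,2,3,4]; indeg=(0,0,0,0,0,0,2,0)
step 5: output 1; order=[0,2,3,4,1]; indeg=(0,0,0,0,0,0,2,0)
step 6: output 5; order=[0,2,3,4,1,5]; indeg=(0,0,0,0,0,0,1,0)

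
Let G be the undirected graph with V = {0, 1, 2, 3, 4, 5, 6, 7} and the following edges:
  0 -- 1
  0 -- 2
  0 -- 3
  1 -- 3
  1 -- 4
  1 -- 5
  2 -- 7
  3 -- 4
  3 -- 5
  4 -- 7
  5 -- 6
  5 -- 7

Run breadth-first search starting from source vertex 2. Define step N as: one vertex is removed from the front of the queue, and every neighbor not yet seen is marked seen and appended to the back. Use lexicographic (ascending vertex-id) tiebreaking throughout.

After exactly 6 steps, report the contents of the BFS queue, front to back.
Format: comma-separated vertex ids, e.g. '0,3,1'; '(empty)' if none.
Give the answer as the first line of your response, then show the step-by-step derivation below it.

5

step 1: dequeue 2; queue=[0,7]; order=2
step 2: dequeue 0; queue=[7,1,3]; order=2,0
step 3: dequeue 7; queue=[1,3,4,5]; order=2,0,7
step 4: dequeue 1; queue=[3,4,5]; order=2,0,7,1
step 5: dequeue 3; queue=[4,5]; order=2,0,7,1,3
step 6: dequeue 4; queue=[5]; order=2,0,7,1,3,4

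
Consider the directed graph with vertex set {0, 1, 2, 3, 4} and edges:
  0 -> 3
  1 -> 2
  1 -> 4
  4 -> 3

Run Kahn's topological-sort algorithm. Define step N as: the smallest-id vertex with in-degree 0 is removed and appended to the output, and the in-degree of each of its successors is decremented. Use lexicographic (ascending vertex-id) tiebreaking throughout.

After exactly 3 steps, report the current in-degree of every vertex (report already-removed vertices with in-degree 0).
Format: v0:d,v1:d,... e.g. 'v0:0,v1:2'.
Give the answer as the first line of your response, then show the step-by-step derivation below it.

v0:0,v1:0,v2:0,v3:1,v4:0

step 1: output 0; order=[0]; indeg=(0,0,1,1,1)
step 2: output 1; order=[0,1]; indeg=(0,0,0,1,0)
step 3: output 2; order=[0,1,2]; indeg=(0,0,0,1,0)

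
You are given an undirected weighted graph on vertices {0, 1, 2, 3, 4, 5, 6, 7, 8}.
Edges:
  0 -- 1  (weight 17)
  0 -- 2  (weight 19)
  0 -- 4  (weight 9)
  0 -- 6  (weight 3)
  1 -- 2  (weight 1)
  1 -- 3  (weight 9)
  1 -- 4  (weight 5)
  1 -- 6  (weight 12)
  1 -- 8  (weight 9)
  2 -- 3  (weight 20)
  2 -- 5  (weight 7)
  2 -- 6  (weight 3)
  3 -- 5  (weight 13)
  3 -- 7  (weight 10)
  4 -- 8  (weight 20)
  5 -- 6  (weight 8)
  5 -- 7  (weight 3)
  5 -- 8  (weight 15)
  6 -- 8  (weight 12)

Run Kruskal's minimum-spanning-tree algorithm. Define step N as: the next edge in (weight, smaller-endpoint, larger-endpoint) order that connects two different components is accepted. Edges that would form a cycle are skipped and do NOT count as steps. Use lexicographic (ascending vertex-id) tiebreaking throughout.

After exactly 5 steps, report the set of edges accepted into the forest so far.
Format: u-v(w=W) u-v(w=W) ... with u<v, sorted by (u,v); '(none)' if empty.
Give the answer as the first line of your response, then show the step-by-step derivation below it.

0-6(w=3) 1-2(w=1) 1-4(w=5) 2-6(w=3) 5-7(w=3)

step 1: add edge 1-2 (w=1); MST = {1-2(w=1)}
step 2: add edge 0-6 (w=3); MST = {0-6(w=3) 1-2(w=1)}
step 3: add edge 2-6 (w=3); MST = {0-6(w=3) 1-2(w=1) 2-6(w=3)}
step 4: add edge 5-7 (w=3); MST = {0-6(w=3) 1-2(w=1) 2-6(w=3) 5-7(w=3)}
step 5: add edge 1-4 (w=5); MST = {0-6(w=3) 1-2(w=1) 1-4(w=5) 2-6(w=3) 5-7(w=3)}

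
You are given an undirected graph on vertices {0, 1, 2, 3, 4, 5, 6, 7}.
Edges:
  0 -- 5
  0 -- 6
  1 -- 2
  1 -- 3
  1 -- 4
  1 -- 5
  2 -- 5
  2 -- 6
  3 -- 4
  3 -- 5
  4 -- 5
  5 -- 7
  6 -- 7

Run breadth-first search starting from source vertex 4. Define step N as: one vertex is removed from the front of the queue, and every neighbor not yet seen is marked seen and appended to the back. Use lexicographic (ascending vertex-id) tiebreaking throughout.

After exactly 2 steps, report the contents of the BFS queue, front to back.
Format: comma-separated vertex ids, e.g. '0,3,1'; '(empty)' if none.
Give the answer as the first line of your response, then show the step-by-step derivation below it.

3,5,2

step 1: dequeue 4; queue=[1,3,5]; order=4
step 2: dequeue 1; queue=[3,5,2]; order=4,1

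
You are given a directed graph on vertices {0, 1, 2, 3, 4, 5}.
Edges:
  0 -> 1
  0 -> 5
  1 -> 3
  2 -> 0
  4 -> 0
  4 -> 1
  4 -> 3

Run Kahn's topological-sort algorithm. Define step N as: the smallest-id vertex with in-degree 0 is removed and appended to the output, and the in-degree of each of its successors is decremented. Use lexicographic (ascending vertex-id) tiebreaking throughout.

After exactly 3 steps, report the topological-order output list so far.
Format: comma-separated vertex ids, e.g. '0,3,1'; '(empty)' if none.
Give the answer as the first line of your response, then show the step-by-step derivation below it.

2,4,0

step 1: output 2; order=[2]; indeg=(1,2,0,2,0,1)
step 2: output 4; order=[2,4]; indeg=(0,1,0,1,0,1)
step 3: output 0; order=[2,4,0]; indeg=(0,0,0,1,0,0)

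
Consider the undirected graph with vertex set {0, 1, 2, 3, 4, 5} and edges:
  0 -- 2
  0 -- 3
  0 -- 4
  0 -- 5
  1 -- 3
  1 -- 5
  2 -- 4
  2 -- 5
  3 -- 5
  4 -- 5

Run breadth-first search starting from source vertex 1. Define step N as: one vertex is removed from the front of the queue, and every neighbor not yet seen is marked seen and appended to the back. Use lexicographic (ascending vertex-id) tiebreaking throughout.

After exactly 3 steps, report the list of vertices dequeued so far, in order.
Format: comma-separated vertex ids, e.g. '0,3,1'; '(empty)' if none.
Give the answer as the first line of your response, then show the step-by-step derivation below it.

1,3,5

step 1: dequeue 1; queue=[3,5]; order=1
step 2: dequeue 3; queue=[5,0]; order=1,3
step 3: dequeue 5; queue=[0,2,4]; order=1,3,5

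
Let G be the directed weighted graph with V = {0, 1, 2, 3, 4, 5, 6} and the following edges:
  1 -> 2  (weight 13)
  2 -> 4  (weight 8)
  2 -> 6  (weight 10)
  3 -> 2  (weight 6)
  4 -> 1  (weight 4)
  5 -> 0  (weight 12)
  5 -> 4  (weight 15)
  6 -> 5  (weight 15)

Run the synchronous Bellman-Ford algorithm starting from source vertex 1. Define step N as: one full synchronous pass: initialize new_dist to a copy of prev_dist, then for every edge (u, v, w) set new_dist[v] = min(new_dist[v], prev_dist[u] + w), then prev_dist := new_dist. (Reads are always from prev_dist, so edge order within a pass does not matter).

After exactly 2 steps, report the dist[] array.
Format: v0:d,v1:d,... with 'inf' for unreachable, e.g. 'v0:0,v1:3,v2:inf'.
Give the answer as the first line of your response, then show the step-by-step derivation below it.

v0:inf,v1:0,v2:13,v3:inf,v4:21,v5:inf,v6:23

step 1: dist = v0:inf,v1:0,v2:13,v3:inf,v4:inf,v5:inf,v6:inf
step 2: dist = v0:inf,v1:0,v2:13,v3:inf,v4:21,v5:inf,v6:23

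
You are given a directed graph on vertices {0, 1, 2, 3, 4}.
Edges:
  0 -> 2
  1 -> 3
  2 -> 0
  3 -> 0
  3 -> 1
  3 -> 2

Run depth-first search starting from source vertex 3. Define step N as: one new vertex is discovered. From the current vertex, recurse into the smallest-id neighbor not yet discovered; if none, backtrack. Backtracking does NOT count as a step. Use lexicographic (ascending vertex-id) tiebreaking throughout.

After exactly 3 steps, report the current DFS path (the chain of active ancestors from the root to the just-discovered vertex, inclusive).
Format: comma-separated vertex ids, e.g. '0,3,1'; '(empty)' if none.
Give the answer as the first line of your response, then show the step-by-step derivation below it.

3,0,2

step 1: discover 3; path=3; order=3
step 2: discover 0; path=3>0; order=3,0
step 3: discover 2; path=3>0>2; order=3,0,2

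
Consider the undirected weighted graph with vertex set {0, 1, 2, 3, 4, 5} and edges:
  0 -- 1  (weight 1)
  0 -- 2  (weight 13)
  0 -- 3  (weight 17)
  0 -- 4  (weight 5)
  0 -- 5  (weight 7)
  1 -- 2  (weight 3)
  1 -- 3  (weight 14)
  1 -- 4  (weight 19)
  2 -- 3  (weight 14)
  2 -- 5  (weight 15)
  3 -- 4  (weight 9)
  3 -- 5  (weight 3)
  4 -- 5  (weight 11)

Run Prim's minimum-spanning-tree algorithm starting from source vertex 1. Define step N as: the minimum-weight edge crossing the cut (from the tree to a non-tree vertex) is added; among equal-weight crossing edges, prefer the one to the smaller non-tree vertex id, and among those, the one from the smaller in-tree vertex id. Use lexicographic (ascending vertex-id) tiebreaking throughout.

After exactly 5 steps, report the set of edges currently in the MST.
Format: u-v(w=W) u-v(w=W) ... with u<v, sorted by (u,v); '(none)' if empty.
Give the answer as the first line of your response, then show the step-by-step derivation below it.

0-1(w=1) 0-4(w=5) 0-5(w=7) 1-2(w=3) 3-5(w=3)

step 1: add edge 0-1 (w=1); MST = {0-1(w=1)}
step 2: add edge 1-2 (w=3); MST = {0-1(w=1) 1-2(w=3)}
step 3: add edge 0-4 (w=5); MST = {0-1(w=1) 0-4(w=5) 1-2(w=3)}
step 4: add edge 0-5 (w=7); MST = {0-1(w=1) 0-4(w=5) 0-5(w=7) 1-2(w=3)}
step 5: add edge 3-5 (w=3); MST = {0-1(w=1) 0-4(w=5) 0-5(w=7) 1-2(w=3) 3-5(w=3)}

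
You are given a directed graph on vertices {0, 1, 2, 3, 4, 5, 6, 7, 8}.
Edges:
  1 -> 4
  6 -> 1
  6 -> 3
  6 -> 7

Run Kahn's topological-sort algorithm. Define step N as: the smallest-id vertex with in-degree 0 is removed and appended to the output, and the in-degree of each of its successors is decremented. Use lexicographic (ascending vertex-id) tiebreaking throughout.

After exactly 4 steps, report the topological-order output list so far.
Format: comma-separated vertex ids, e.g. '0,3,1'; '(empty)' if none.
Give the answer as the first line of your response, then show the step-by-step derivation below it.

0,2,5,6

step 1: output 0; order=[0]; indeg=(0,1,0,1,1,0,0,1,0)
step 2: output 2; order=[0,2]; indeg=(0,1,0,1,1,0,0,1,0)
step 3: output 5; order=[0,2,5]; indeg=(0,1,0,1,1,0,0,1,0)
step 4: output 6; order=[0,2,5,6]; indeg=(0,0,0,0,1,0,0,0,0)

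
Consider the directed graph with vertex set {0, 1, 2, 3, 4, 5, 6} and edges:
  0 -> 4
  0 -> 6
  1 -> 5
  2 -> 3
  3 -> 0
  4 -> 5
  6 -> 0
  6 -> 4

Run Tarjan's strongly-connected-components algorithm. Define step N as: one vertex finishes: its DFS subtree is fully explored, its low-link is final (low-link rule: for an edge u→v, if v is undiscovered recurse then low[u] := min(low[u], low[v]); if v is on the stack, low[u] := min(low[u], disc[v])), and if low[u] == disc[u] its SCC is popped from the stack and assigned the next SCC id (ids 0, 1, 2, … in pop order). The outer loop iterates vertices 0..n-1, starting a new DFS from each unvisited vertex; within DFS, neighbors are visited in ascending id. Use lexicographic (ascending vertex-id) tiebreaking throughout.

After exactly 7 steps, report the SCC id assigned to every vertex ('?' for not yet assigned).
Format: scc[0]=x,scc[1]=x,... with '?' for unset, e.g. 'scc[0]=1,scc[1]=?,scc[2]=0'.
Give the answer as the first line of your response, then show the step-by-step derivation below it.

scc[0]=2,scc[1]=3,scc[2]=5,scc[3]=4,scc[4]=1,scc[5]=0,scc[6]=2

step 1: low=(low[0]=0,low[1]=?,low[2]=?,low[3]=?,low[4]=1,low[5]=2,low[6]=?); scc=(scc[0]=?,scc[1]=?,scc[2]=?,scc[3]=?,scc[4]=?,scc[5]=0,scc[6]=?)
step 2: low=(low[0]=0,low[1]=?,low[2]=?,low[3]=?,low[4]=1,low[5]=2,low[6]=?); scc=(scc[0]=?,scc[1]=?,scc[2]=?,scc[3]=?,scc[4]=1,scc[5]=0,scc[6]=?)
step 3: low=(low[0]=0,low[1]=?,low[2]=?,low[3]=?,low[4]=1,low[5]=2,low[6]=0); scc=(scc[0]=?,scc[1]=?,scc[2]=?,scc[3]=?,scc[4]=1,scc[5]=0,scc[6]=?)
step 4: low=(low[0]=0,low[1]=?,low[2]=?,low[3]=?,low[4]=1,low[5]=2,low[6]=0); scc=(scc[0]=2,scc[1]=?,scc[2]=?,scc[3]=?,scc[4]=1,scc[5]=0,scc[6]=2)
step 5: low=(low[0]=0,low[1]=4,low[2]=?,low[3]=?,low[4]=1,low[5]=2,low[6]=0); scc=(scc[0]=2,scc[1]=3,scc[2]=?,scc[3]=?,scc[4]=1,scc[5]=0,scc[6]=2)
step 6: low=(low[0]=0,low[1]=4,low[2]=5,low[3]=6,low[4]=1,low[5]=2,low[6]=0); scc=(scc[0]=2,scc[1]=3,scc[2]=?,scc[3]=4,scc[4]=1,scc[5]=0,scc[6]=2)
step 7: low=(low[0]=0,low[1]=4,low[2]=5,low[3]=6,low[4]=1,low[5]=2,low[6]=0); scc=(scc[0]=2,scc[1]=3,scc[2]=5,scc[3]=4,scc[4]=1,scc[5]=0,scc[6]=2)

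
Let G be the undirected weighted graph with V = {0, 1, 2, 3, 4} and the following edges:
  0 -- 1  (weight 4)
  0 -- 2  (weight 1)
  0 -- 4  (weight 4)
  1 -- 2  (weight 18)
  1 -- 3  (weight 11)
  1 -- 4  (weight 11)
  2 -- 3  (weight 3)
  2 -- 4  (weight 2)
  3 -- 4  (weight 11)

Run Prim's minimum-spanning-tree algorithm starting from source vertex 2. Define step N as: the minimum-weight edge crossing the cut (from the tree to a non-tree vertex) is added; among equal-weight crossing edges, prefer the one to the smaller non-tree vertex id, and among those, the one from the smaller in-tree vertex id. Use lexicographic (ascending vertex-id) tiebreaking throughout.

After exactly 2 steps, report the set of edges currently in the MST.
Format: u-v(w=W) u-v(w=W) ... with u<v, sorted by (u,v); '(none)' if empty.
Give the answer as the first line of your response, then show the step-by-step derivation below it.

0-2(w=1) 2-4(w=2)

step 1: add edge 0-2 (w=1); MST = {0-2(w=1)}
step 2: add edge 2-4 (w=2); MST = {0-2(w=1) 2-4(w=2)}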